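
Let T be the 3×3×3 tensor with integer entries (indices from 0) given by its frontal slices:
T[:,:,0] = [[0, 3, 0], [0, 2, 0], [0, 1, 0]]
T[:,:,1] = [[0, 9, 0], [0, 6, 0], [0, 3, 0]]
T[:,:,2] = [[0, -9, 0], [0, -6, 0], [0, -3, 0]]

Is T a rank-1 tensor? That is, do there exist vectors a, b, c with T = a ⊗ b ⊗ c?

If T = a ⊗ b ⊗ c then every fibre of T is a multiple of the corresponding factor, so read the factors off the fibres through the nonzero entry T[0,1,0] = 3.
The mode-1 fibre T[:,1,0] = [3, 2, 1] gives a = [3, 2, 1] (primitive direction); the mode-2 fibre T[0,:,0] = [0, 3, 0] gives b = [0, 1, 0]; then c[k] = T[0,1,k] / (a[0]·b[1]) = [3, 9, -9] / 3 = [1, 3, -3].
Expanding [3, 2, 1] ⊗ [0, 1, 0] ⊗ [1, 3, -3] reproduces all 27 entries of T, so T = [3, 2, 1] ⊗ [0, 1, 0] ⊗ [1, 3, -3] and rank(T) ≤ 1.
Equivalently every frontal slice T[:,:,k] is c[k] times the rank-1 matrix [3, 2, 1] ⊗ [0, 1, 0]. So T has rank 1 (it is nonzero).

Yes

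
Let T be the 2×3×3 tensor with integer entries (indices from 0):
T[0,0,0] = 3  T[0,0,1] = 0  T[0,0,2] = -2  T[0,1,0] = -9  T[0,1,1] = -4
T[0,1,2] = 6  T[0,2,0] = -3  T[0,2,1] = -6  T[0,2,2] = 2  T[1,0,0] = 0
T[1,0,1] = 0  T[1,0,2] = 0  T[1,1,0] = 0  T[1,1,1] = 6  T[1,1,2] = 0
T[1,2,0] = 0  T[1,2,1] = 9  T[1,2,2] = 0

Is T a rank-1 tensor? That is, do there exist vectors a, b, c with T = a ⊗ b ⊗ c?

No

The mode-3 unfolding of T (rows indexed by k, columns by (i,j) = (0,0), (0,1), (0,2), (1,0), (1,1), (1,2)) is [[3, -9, -3, 0, 0, 0], [0, -4, -6, 0, 6, 9], [-2, 6, 2, 0, 0, 0]].
There the 2×2 minor on rows k ∈ {0, 1}, columns (i,j) ∈ {(0,0), (0,1)} is det [[3, -9], [0, -4]] = -12 ≠ 0, so this unfolding has rank ≥ 2; CP rank is at least every unfolding rank, so rank(T) ≥ 2.
In particular rank(T) ≥ 2 > 1, so T is not rank-1.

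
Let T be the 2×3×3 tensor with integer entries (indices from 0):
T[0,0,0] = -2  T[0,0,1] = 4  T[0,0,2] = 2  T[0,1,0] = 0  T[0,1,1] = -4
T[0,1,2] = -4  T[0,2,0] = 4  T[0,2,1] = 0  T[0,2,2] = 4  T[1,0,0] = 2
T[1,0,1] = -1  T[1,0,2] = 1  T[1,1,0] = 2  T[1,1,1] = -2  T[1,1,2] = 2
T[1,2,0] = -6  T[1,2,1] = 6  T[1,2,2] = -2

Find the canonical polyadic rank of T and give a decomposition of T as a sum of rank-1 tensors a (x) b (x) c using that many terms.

Lower bound: the mode-3 unfolding of T (rows indexed by k, columns by (i,j) = (0,0), (0,1), (0,2), (1,0), (1,1), (1,2)) is [[-2, 0, 4, 2, 2, -6], [4, -4, 0, -1, -2, 6], [2, -4, 4, 1, 2, -2]].
There the 3×3 minor on rows k ∈ {0, 1, 2}, columns (i,j) ∈ {(0,0), (0,1), (1,1)} is det [[-2, 0, 2], [4, -4, -2], [2, -4, 2]] = 16 ≠ 0, so this unfolding has rank ≥ 3; CP rank is at least every unfolding rank, so rank(T) ≥ 3. (Flattening ranks never certify an upper bound on CP rank; for that we must actually write T with 3 rank-1 terms.)
Upper bound: T is a sum of 3 rank-1 terms, T = [0, 1] (x) [0, 1, -1] (x) [2, 0, 4] + [1, -1] (x) [1, 0, -2] (x) [-2, 2, 0] + [2, 1] (x) [1, -2, 2] (x) [0, 1, 1] (written with every a and b primitive with positive leading entry and the scale carried by c; CP decompositions are not unique, and this one is verified by expanding entrywise), so rank(T) ≤ 3.
These bounds meet, so rank(T) = 3.

rank(T) = 3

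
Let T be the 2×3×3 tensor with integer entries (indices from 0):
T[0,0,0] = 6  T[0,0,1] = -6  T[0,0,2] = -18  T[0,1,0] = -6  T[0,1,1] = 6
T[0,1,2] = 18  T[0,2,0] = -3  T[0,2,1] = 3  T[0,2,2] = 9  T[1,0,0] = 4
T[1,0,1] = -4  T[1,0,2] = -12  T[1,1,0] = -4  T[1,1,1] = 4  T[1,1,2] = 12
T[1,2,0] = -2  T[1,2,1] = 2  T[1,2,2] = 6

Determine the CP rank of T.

Lower bound: T ≠ 0 (e.g. T[0,0,0] = 6), so rank(T) ≥ 1.
Upper bound: if T = a ⊗ b ⊗ c then every fibre of T is a multiple of the corresponding factor, so read the factors off the fibres through the nonzero entry T[0,0,0] = 6.
The mode-1 fibre T[:,0,0] = [6, 4] gives a = [3, 2] (primitive direction); the mode-2 fibre T[0,:,0] = [6, -6, -3] gives b = [2, -2, -1]; then c[k] = T[0,0,k] / (a[0]·b[0]) = [6, -6, -18] / 6 = [1, -1, -3].
Expanding [3, 2] ⊗ [2, -2, -1] ⊗ [1, -1, -3] reproduces all 18 entries of T, so T = [3, 2] ⊗ [2, -2, -1] ⊗ [1, -1, -3] and rank(T) ≤ 1.
These bounds meet, so rank(T) = 1.
Check entry T[1,0,1] = -4: (2)·(2)·(-1) = -4.

1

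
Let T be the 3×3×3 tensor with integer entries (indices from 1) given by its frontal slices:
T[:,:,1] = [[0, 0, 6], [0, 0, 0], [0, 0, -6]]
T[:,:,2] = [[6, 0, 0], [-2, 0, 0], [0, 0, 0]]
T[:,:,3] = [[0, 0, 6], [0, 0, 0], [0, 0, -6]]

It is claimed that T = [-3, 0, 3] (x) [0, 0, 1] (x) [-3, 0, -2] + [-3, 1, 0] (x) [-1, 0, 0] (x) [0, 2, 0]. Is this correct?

Reconstruct entry (1,3,1) from the claimed factors: Σₗ aₗ[1]bₗ[3]cₗ[1] = (-3)·(1)·(-3) + (-3)·(0)·(0) = 9, but T[1,3,1] = 6. The claim is false.

No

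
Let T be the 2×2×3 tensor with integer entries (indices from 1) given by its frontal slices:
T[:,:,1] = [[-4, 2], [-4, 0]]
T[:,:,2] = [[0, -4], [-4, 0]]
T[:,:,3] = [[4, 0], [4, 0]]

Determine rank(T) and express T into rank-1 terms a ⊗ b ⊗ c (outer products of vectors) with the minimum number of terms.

Lower bound: the mode-3 unfolding of T (rows indexed by k, columns by (i,j) = (1,1), (1,2), (2,1), (2,2)) is [[-4, 2, -4, 0], [0, -4, -4, 0], [4, 0, 4, 0]].
There the 3×3 minor on rows k ∈ {1, 2, 3}, columns (i,j) ∈ {(1,1), (1,2), (2,1)} is det [[-4, 2, -4], [0, -4, -4], [4, 0, 4]] = -32 ≠ 0, so this unfolding has rank ≥ 3; CP rank is at least every unfolding rank, so rank(T) ≥ 3. (This is only a lower bound: in general the CP rank may exceed every unfolding rank, so we still need to exhibit 3 rank-1 terms summing to T.)
Upper bound: T is a sum of 3 rank-1 terms, T = [0, 1] ⊗ [1, 0] ⊗ [-2, -4, 2] + [1, 0] ⊗ [0, 1] ⊗ [2, -4, 0] + [2, 1] ⊗ [1, 0] ⊗ [-2, 0, 2] (written with every a and b primitive with positive leading entry and the scale carried by c; CP decompositions are not unique, and this one is verified by expanding entrywise), so rank(T) ≤ 3.
These bounds meet, so rank(T) = 3.

rank(T) = 3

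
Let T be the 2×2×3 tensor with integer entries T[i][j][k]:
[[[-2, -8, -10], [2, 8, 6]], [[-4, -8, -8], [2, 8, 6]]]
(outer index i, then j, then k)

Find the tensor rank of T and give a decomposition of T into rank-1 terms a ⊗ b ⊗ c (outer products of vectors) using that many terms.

Lower bound: the mode-3 unfolding of T (rows indexed by k, columns by (i,j) = (0,0), (0,1), (1,0), (1,1)) is [[-2, 2, -4, 2], [-8, 8, -8, 8], [-10, 6, -8, 6]].
There the 3×3 minor on rows k ∈ {0, 1, 2}, columns (i,j) ∈ {(0,0), (0,1), (1,0)} is det [[-2, 2, -4], [-8, 8, -8], [-10, 6, -8]] = -64 ≠ 0, so this unfolding has rank ≥ 3; CP rank is at least every unfolding rank, so rank(T) ≥ 3. (This is only a lower bound: in general the CP rank may exceed every unfolding rank, so we still need to exhibit 3 rank-1 terms summing to T.)
Upper bound: T is a sum of 3 rank-1 terms, T = [1, 0] ⊗ [1, 0] ⊗ [2, 0, -2] + [1, 1] ⊗ [1, -1] ⊗ [0, -8, -4] + [1, 1] ⊗ [2, -1] ⊗ [-2, 0, -2] (written with every a and b primitive with positive leading entry and the scale carried by c; CP decompositions are not unique, and this one is verified by expanding entrywise), so rank(T) ≤ 3.
These bounds meet, so rank(T) = 3.
Check entry T[1,1,0] = 2: (0)·(0)·(2) + (1)·(-1)·(0) + (1)·(-1)·(-2) = 2.

rank(T) = 3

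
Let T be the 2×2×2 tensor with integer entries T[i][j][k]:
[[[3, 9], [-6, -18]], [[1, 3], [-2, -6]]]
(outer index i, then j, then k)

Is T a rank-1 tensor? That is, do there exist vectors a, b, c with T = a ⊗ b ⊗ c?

Yes

The mode-1 fibre T[:,0,0] = [3, 1] gives a = [3, 1] (primitive direction); the mode-2 fibre T[0,:,0] = [3, -6] gives b = [1, -2]; then c[k] = T[0,0,k] / (a[0]·b[0]) = [3, 9] / 3 = [1, 3].
Expanding [3, 1] ⊗ [1, -2] ⊗ [1, 3] reproduces all 8 entries of T, so T = [3, 1] ⊗ [1, -2] ⊗ [1, 3] and rank(T) ≤ 1.
Equivalently every frontal slice T[:,:,k] is c[k] times the rank-1 matrix [3, 1] ⊗ [1, -2]. So T has rank 1 (it is nonzero).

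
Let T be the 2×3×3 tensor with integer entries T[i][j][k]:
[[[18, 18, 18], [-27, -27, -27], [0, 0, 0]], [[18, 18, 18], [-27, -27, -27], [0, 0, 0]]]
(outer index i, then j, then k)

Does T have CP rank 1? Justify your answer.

If T = a ⊗ b ⊗ c then every fibre of T is a multiple of the corresponding factor, so read the factors off the fibres through the nonzero entry T[0,0,0] = 18.
The mode-1 fibre T[:,0,0] = [18, 18] gives a = [1, 1] (primitive direction); the mode-2 fibre T[0,:,0] = [18, -27, 0] gives b = [2, -3, 0]; then c[k] = T[0,0,k] / (a[0]·b[0]) = [18, 18, 18] / 2 = [9, 9, 9].
Expanding [1, 1] ⊗ [2, -3, 0] ⊗ [9, 9, 9] reproduces all 18 entries of T, so T = [1, 1] ⊗ [2, -3, 0] ⊗ [9, 9, 9] and rank(T) ≤ 1.
Equivalently every frontal slice T[:,:,k] is c[k] times the rank-1 matrix [1, 1] ⊗ [2, -3, 0]. So T has rank 1 (it is nonzero).

Yes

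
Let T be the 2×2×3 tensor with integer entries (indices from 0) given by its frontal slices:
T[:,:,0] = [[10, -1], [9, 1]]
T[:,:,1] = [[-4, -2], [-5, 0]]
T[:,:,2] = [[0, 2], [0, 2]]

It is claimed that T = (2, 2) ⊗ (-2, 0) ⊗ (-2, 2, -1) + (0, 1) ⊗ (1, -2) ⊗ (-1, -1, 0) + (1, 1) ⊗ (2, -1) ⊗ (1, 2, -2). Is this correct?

Yes

Reconstruct entrywise from the claimed factors. For example, T[0,0,1] = -4 and Σₗ aₗ[0]bₗ[0]cₗ[1] = (2)·(-2)·(2) + (0)·(1)·(-1) + (1)·(2)·(2) = -4; checking all 12 entries, every one matches. The claim holds.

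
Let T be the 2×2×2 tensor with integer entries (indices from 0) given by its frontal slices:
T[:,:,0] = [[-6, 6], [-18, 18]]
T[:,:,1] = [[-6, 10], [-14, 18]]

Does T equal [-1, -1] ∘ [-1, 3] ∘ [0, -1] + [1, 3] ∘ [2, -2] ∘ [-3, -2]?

No

Reconstruct entry (0,0,1) from the claimed factors: Σₗ aₗ[0]bₗ[0]cₗ[1] = (-1)·(-1)·(-1) + (1)·(2)·(-2) = -5, but T[0,0,1] = -6. The claim is false.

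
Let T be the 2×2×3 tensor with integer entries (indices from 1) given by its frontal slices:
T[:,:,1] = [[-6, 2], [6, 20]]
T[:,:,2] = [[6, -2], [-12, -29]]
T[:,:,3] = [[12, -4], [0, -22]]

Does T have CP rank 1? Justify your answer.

No

The mode-3 unfolding of T (rows indexed by k, columns by (i,j) = (1,1), (1,2), (2,1), (2,2)) is [[-6, 2, 6, 20], [6, -2, -12, -29], [12, -4, 0, -22]].
There the 2×2 minor on rows k ∈ {1, 2}, columns (i,j) ∈ {(1,1), (2,1)} is det [[-6, 6], [6, -12]] = 36 ≠ 0, so this unfolding has rank ≥ 2; CP rank is at least every unfolding rank, so rank(T) ≥ 2.
In particular rank(T) ≥ 2 > 1, so T is not rank-1.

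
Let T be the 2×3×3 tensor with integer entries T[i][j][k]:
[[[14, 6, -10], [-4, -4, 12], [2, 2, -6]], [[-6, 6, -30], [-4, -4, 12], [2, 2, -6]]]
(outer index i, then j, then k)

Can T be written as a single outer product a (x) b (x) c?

The mode-2 unfolding of T (rows indexed by j, columns by (i,k) = (0,0), (0,1), (0,2), (1,0), (1,1), (1,2)) is [[14, 6, -10, -6, 6, -30], [-4, -4, 12, -4, -4, 12], [2, 2, -6, 2, 2, -6]].
There the 2×2 minor on rows j ∈ {0, 1}, columns (i,k) ∈ {(0,0), (0,1)} is det [[14, 6], [-4, -4]] = -32 ≠ 0, so this unfolding has rank ≥ 2; CP rank is at least every unfolding rank, so rank(T) ≥ 2.
In particular rank(T) ≥ 2 > 1, so T is not rank-1.

No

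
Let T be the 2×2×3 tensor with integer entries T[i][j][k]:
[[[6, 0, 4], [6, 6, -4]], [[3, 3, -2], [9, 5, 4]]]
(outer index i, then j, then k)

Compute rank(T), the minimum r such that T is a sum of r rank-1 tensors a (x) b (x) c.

3

Lower bound: the mode-3 unfolding of T (rows indexed by k, columns by (i,j) = (0,0), (0,1), (1,0), (1,1)) is [[6, 6, 3, 9], [0, 6, 3, 5], [4, -4, -2, 4]].
There the 3×3 minor on rows k ∈ {0, 1, 2}, columns (i,j) ∈ {(0,0), (0,1), (1,1)} is det [[6, 6, 9], [0, 6, 5], [4, -4, 4]] = 168 ≠ 0, so this unfolding has rank ≥ 3; CP rank is at least every unfolding rank, so rank(T) ≥ 3. (Flattening ranks never certify an upper bound on CP rank; for that we must actually write T with 3 rank-1 terms.)
Upper bound: T is a sum of 3 rank-1 terms, T = [0, 1] (x) [0, 1] (x) [0, 2, 2] + [1, 1] (x) [1, 2] (x) [4, 2, 0] + [2, -1] (x) [1, -1] (x) [1, -1, 2] (one valid choice — decompositions are not unique — normalised so each a, b is primitive with positive first nonzero entry; check it by expanding all entries), so rank(T) ≤ 3.
These bounds meet, so rank(T) = 3.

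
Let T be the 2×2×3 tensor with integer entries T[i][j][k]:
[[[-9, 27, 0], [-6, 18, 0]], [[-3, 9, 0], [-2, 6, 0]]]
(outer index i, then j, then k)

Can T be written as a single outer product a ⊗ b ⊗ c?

Yes

The mode-1 fibre T[:,0,0] = [-9, -3] gives a = [3, 1] (primitive direction); the mode-2 fibre T[0,:,0] = [-9, -6] gives b = [3, 2]; then c[k] = T[0,0,k] / (a[0]·b[0]) = [-9, 27, 0] / 9 = [-1, 3, 0].
Expanding [3, 1] ⊗ [3, 2] ⊗ [-1, 3, 0] reproduces all 12 entries of T, so T = [3, 1] ⊗ [3, 2] ⊗ [-1, 3, 0] and rank(T) ≤ 1.
Equivalently every frontal slice T[:,:,k] is c[k] times the rank-1 matrix [3, 1] ⊗ [3, 2]. So T has rank 1 (it is nonzero).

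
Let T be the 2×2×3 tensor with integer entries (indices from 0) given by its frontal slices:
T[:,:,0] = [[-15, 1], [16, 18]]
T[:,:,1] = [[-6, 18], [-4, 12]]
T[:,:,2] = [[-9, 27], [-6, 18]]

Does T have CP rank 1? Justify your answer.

No

The mode-1 unfolding of T (rows indexed by i, columns by (j,k) = (0,0), (0,1), (0,2), (1,0), (1,1), (1,2)) is [[-15, -6, -9, 1, 18, 27], [16, -4, -6, 18, 12, 18]].
There the 2×2 minor on rows i ∈ {0, 1}, columns (j,k) ∈ {(0,0), (0,1)} is det [[-15, -6], [16, -4]] = 156 ≠ 0, so this unfolding has rank ≥ 2; CP rank is at least every unfolding rank, so rank(T) ≥ 2.
In particular rank(T) ≥ 2 > 1, so T is not rank-1.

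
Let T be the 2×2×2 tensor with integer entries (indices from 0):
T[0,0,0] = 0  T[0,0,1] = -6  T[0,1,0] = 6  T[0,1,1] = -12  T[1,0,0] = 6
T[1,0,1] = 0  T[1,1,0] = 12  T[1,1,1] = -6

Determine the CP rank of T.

2

Lower bound: the mode-1 unfolding of T (rows indexed by i, columns by (j,k) = (0,0), (0,1), (1,0), (1,1)) is [[0, -6, 6, -12], [6, 0, 12, -6]].
There the 2×2 minor on rows i ∈ {0, 1}, columns (j,k) ∈ {(0,0), (0,1)} is det [[0, -6], [6, 0]] = 36 ≠ 0, so this unfolding has rank ≥ 2; CP rank is at least every unfolding rank, so rank(T) ≥ 2. (This is only a lower bound: in general the CP rank may exceed every unfolding rank, so we still need to exhibit 2 rank-1 terms summing to T.)
Upper bound — finding two terms. Write S_k = T[:,:,k] for the frontal slices: S₀ = [[0, 6], [6, 12]], S₁ = [[-6, -12], [0, -6]].
If T = a₁ ⊗ b₁ ⊗ c₁ + a₂ ⊗ b₂ ⊗ c₂ then each S_k = c₁[k]·a₁b₁ᵀ + c₂[k]·a₂b₂ᵀ. S₀ and S₁ are linearly independent, so a₁b₁ᵀ and a₂b₂ᵀ must span the same plane of matrices: they are the rank-1 matrices of the form x·S₀ + y·S₁.
det(x·S₀ + y·S₁) is −36·x² + 36·y² = (-36)·(x − y)(x + y), vanishing at (x:y) = (1:1) and (1:-1).
M₁ = S₀ + S₁ = [[-6, -6], [6, 6]] = (-6)·[1, -1][1, 1]ᵀ and M₂ = S₀ − S₁ = [[6, 18], [6, 18]] = 6·[1, 1][1, 3]ᵀ, so take a₁ = [1, -1], b₁ = [1, 1], a₂ = [1, 1], b₂ = [1, 3].
Each slice is an integer combination of E₁ = a₁b₁ᵀ and E₂ = a₂b₂ᵀ: S₀ = −3·E₁ + 3·E₂, S₁ = −3·E₁ − 3·E₂; reading off coefficients, c₁ = [-3, -3] and c₂ = [3, -3].
Hence T = [1, -1] ⊗ [1, 1] ⊗ [-3, -3] + [1, 1] ⊗ [1, 3] ⊗ [3, -3], so rank(T) ≤ 2.
These bounds meet, so rank(T) = 2.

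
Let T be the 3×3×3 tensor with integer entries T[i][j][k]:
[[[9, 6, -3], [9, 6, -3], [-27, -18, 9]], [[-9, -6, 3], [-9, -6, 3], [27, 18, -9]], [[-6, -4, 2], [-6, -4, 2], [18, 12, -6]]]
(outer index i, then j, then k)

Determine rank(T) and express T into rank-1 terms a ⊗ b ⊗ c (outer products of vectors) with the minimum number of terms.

rank(T) = 1

Lower bound: T ≠ 0 (e.g. T[0,0,0] = 9), so rank(T) ≥ 1.
Upper bound: if T = a ⊗ b ⊗ c then every fibre of T is a multiple of the corresponding factor, so read the factors off the fibres through the nonzero entry T[0,0,0] = 9.
The mode-1 fibre T[:,0,0] = [9, -9, -6] gives a = [3, -3, -2] (primitive direction); the mode-2 fibre T[0,:,0] = [9, 9, -27] gives b = [1, 1, -3]; then c[k] = T[0,0,k] / (a[0]·b[0]) = [9, 6, -3] / 3 = [3, 2, -1].
Expanding [3, -3, -2] ⊗ [1, 1, -3] ⊗ [3, 2, -1] reproduces all 27 entries of T, so T = [3, -3, -2] ⊗ [1, 1, -3] ⊗ [3, 2, -1] and rank(T) ≤ 1.
These bounds meet, so rank(T) = 1.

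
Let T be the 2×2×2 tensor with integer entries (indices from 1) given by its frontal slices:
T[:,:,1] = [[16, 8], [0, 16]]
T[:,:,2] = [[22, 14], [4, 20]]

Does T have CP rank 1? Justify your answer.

The mode-1 unfolding of T (rows indexed by i, columns by (j,k) = (1,1), (1,2), (2,1), (2,2)) is [[16, 22, 8, 14], [0, 4, 16, 20]].
There the 2×2 minor on rows i ∈ {1, 2}, columns (j,k) ∈ {(1,1), (1,2)} is det [[16, 22], [0, 4]] = 64 ≠ 0, so this unfolding has rank ≥ 2; CP rank is at least every unfolding rank, so rank(T) ≥ 2.
In particular rank(T) ≥ 2 > 1, so T is not rank-1.

No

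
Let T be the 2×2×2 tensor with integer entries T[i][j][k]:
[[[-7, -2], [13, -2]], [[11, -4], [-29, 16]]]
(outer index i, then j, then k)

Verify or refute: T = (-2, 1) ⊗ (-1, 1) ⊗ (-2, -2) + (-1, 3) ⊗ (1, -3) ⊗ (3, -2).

Reconstruct entrywise from the claimed factors. For example, T[1,1,0] = -29 and Σₗ aₗ[1]bₗ[1]cₗ[0] = (1)·(1)·(-2) + (3)·(-3)·(3) = -29; checking all 8 entries, every one matches. The claim holds.

Yes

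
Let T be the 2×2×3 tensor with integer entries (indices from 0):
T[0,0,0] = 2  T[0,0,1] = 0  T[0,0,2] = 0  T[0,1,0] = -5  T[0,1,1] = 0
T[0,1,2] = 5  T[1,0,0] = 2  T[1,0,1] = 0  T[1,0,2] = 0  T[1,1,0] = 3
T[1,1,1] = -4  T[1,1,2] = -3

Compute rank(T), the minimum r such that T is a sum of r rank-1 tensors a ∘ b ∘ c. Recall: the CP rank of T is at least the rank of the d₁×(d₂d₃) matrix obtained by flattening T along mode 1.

3

Lower bound: the mode-3 unfolding of T (rows indexed by k, columns by (i,j) = (0,0), (0,1), (1,0), (1,1)) is [[2, -5, 2, 3], [0, 0, 0, -4], [0, 5, 0, -3]].
There the 3×3 minor on rows k ∈ {0, 1, 2}, columns (i,j) ∈ {(0,0), (0,1), (1,1)} is det [[2, -5, 3], [0, 0, -4], [0, 5, -3]] = 40 ≠ 0, so this unfolding has rank ≥ 3; CP rank is at least every unfolding rank, so rank(T) ≥ 3. (Flattening ranks never certify an upper bound on CP rank; for that we must actually write T with 3 rank-1 terms.)
Upper bound: T is a sum of 3 rank-1 terms, T = [1, -1] ∘ [0, 1] ∘ [-4, 2, 4] + [1, 1] ∘ [0, 1] ∘ [-1, -2, 1] + [1, 1] ∘ [1, 0] ∘ [2, 0, 0] (written with every a and b primitive with positive leading entry and the scale carried by c; CP decompositions are not unique, and this one is verified by expanding entrywise), so rank(T) ≤ 3.
These bounds meet, so rank(T) = 3.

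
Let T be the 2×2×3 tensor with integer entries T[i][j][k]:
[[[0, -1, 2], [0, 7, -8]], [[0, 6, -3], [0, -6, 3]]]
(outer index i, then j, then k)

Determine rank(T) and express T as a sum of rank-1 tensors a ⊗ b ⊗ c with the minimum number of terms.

rank(T) = 2

Lower bound: the mode-2 unfolding of T (rows indexed by j, columns by (i,k) = (0,0), (0,1), (0,2), (1,0), (1,1), (1,2)) is [[0, -1, 2, 0, 6, -3], [0, 7, -8, 0, -6, 3]].
There the 2×2 minor on rows j ∈ {0, 1}, columns (i,k) ∈ {(0,1), (0,2)} is det [[-1, 2], [7, -8]] = -6 ≠ 0, so this unfolding has rank ≥ 2; CP rank is at least every unfolding rank, so rank(T) ≥ 2. (Flattening ranks never certify an upper bound on CP rank; for that we must actually write T with 2 rank-1 terms.)
Upper bound — finding two terms. Write S_k = T[:,:,k] for the frontal slices: S₀ = [[0, 0], [0, 0]], S₁ = [[-1, 7], [6, -6]], S₂ = [[2, -8], [-3, 3]].
If T = a₁ ⊗ b₁ ⊗ c₁ + a₂ ⊗ b₂ ⊗ c₂ then each S_k = c₁[k]·a₁b₁ᵀ + c₂[k]·a₂b₂ᵀ. S₁ and S₂ are linearly independent, so a₁b₁ᵀ and a₂b₂ᵀ must span the same plane of matrices: they are the rank-1 matrices of the form x·S₁ + y·S₂.
det(x·S₁ + y·S₂) is −36·x² + 54·xy − 18·y² = (-18)·(2·x − y)(x − y), vanishing at (x:y) = (1:2) and (1:1).
M₁ = S₁ + 2·S₂ = [[3, -9], [0, 0]] = 3·[1, 0][1, -3]ᵀ and M₂ = S₁ + S₂ = [[1, -1], [3, -3]] = [1, 3][1, -1]ᵀ, so take a₁ = [1, 0], b₁ = [1, -3], a₂ = [1, 3], b₂ = [1, -1].
Each slice is an integer combination of E₁ = a₁b₁ᵀ and E₂ = a₂b₂ᵀ: S₀ = 0, S₁ = −3·E₁ + 2·E₂, S₂ = 3·E₁ − E₂; reading off coefficients, c₁ = [0, -3, 3] and c₂ = [0, 2, -1].
Hence T = [1, 0] ⊗ [1, -3] ⊗ [0, -3, 3] + [1, 3] ⊗ [1, -1] ⊗ [0, 2, -1], so rank(T) ≤ 2.
These bounds meet, so rank(T) = 2.
Check entry T[0,1,0] = 0: (1)·(-3)·(0) + (1)·(-1)·(0) = 0.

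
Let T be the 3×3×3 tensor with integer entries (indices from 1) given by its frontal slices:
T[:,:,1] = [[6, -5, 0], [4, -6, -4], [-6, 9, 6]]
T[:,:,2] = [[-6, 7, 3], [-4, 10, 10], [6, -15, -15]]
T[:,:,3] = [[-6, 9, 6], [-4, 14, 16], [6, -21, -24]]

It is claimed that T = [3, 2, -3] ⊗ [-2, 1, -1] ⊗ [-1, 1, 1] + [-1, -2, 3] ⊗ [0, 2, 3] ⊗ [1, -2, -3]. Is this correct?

Reconstruct entrywise from the claimed factors. For example, T[3,3,3] = -24 and Σₗ aₗ[3]bₗ[3]cₗ[3] = (-3)·(-1)·(1) + (3)·(3)·(-3) = -24; checking all 27 entries, every one matches. The claim holds.

Yes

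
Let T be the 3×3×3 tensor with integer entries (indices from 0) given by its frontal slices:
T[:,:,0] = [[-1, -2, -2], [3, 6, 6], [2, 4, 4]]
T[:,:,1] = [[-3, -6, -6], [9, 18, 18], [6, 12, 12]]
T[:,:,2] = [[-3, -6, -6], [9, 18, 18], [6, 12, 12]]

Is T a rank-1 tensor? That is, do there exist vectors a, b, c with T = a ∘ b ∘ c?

The mode-1 fibre T[:,0,0] = [-1, 3, 2] gives a = [1, -3, -2] (primitive direction); the mode-2 fibre T[0,:,0] = [-1, -2, -2] gives b = [1, 2, 2]; then c[k] = T[0,0,k] / (a[0]·b[0]) = [-1, -3, -3] / 1 = [-1, -3, -3].
Expanding [1, -3, -2] ∘ [1, 2, 2] ∘ [-1, -3, -3] reproduces all 27 entries of T, so T = [1, -3, -2] ∘ [1, 2, 2] ∘ [-1, -3, -3] and rank(T) ≤ 1.
Equivalently every frontal slice T[:,:,k] is c[k] times the rank-1 matrix [1, -3, -2] ∘ [1, 2, 2]. So T has rank 1 (it is nonzero).

Yes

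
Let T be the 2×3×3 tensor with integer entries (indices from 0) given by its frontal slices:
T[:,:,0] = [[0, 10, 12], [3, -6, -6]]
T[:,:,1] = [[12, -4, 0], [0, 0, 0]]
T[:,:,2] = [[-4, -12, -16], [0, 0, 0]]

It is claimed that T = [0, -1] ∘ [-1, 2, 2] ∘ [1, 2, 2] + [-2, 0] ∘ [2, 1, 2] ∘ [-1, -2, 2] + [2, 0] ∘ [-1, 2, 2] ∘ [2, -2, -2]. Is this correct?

No

Reconstruct entry (1,0,0) from the claimed factors: Σₗ aₗ[1]bₗ[0]cₗ[0] = (-1)·(-1)·(1) + (0)·(2)·(-1) + (0)·(-1)·(2) = 1, but T[1,0,0] = 3. The claim is false.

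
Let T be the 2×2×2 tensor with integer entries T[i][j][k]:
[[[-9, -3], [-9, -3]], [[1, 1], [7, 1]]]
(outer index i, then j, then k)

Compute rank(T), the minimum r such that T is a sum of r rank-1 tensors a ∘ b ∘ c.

Lower bound: in the mode-2 unfolding of T (rows indexed by j, columns by (i,k)) the 2×2 minor on rows j ∈ {0, 1}, columns (i,k) ∈ {(0,0), (1,0)} is det [[-9, 1], [-9, 7]] = -54 ≠ 0, so that unfolding has rank ≥ 2 and hence rank(T) ≥ 2 (CP rank is at least every unfolding rank, though it can be larger).
Upper bound: with S_k = T[:,:,k], the two rank-1 terms a₁b₁ᵀ, a₂b₂ᵀ are the rank-1 members of the pencil x·S₀ + y·S₁.
det(x·S₀ + y·S₁) is −54·x² − 18·xy = (-18)·(3·x + y)(x), vanishing at (x:y) = (1:-3) and (0:1).
M₁ = S₀ − 3·S₁ = [[0, 0], [-2, 4]] = (-2)·[0, 1][1, -2]ᵀ and M₂ = S₁ = [[-3, -3], [1, 1]] = −[3, -1][1, 1]ᵀ, so take a₁ = [0, 1], b₁ = [1, -2], a₂ = [3, -1], b₂ = [1, 1].
Each slice is an integer combination of E₁ = a₁b₁ᵀ and E₂ = a₂b₂ᵀ: S₀ = −2·E₁ − 3·E₂, S₁ = −E₂; reading off coefficients, c₁ = [-2, 0] and c₂ = [-3, -1].
Hence T = [0, 1] ∘ [1, -2] ∘ [-2, 0] + [3, -1] ∘ [1, 1] ∘ [-3, -1], so rank(T) ≤ 2.
These bounds meet, so rank(T) = 2.

2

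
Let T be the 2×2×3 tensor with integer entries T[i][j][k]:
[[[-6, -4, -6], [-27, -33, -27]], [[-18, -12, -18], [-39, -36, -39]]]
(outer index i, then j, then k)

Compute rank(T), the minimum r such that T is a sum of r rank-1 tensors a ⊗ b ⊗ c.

2

Lower bound: the mode-3 unfolding of T (rows indexed by k, columns by (i,j) = (0,0), (0,1), (1,0), (1,1)) is [[-6, -27, -18, -39], [-4, -33, -12, -36], [-6, -27, -18, -39]].
There the 2×2 minor on rows k ∈ {0, 1}, columns (i,j) ∈ {(0,0), (0,1)} is det [[-6, -27], [-4, -33]] = 90 ≠ 0, so this unfolding has rank ≥ 2; CP rank is at least every unfolding rank, so rank(T) ≥ 2. (Unfolding ranks only ever bound the CP rank from below — rank(T) can be strictly larger than all of them — so the matching upper bound has to come from an explicit 2-term decomposition.)
Upper bound — finding two terms. Write S_k = T[:,:,k] for the frontal slices: S₀ = [[-6, -27], [-18, -39]], S₁ = [[-4, -33], [-12, -36]], S₂ = [[-6, -27], [-18, -39]].
If T = a₁ ⊗ b₁ ⊗ c₁ + a₂ ⊗ b₂ ⊗ c₂ then each S_k = c₁[k]·a₁b₁ᵀ + c₂[k]·a₂b₂ᵀ. S₀ and S₁ are linearly independent, so a₁b₁ᵀ and a₂b₂ᵀ must span the same plane of matrices: they are the rank-1 matrices of the form x·S₀ + y·S₁.
det(x·S₀ + y·S₁) is −252·x² − 546·xy − 252·y² = (-42)·(2·x + 3·y)(3·x + 2·y), vanishing at (x:y) = (3:-2) and (2:-3).
M₁ = 3·S₀ − 2·S₁ = [[-10, -15], [-30, -45]] = (-5)·[1, 3][2, 3]ᵀ and M₂ = 2·S₀ − 3·S₁ = [[0, 45], [0, 30]] = 15·[3, 2][0, 1]ᵀ, so take a₁ = [1, 3], b₁ = [2, 3], a₂ = [3, 2], b₂ = [0, 1].
Each slice is an integer combination of E₁ = a₁b₁ᵀ and E₂ = a₂b₂ᵀ: S₀ = −3·E₁ − 6·E₂, S₁ = −2·E₁ − 9·E₂, S₂ = −3·E₁ − 6·E₂; reading off coefficients, c₁ = [-3, -2, -3] and c₂ = [-6, -9, -6].
Hence T = [1, 3] ⊗ [2, 3] ⊗ [-3, -2, -3] + [3, 2] ⊗ [0, 1] ⊗ [-6, -9, -6], so rank(T) ≤ 2.
These bounds meet, so rank(T) = 2.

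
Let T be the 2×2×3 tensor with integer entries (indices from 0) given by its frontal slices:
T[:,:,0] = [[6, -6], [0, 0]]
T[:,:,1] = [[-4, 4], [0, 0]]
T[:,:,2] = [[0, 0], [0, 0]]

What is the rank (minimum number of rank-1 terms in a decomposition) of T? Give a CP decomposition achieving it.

Lower bound: T ≠ 0 (e.g. T[0,0,0] = 6), so rank(T) ≥ 1.
Upper bound: if T = a ⊗ b ⊗ c then every fibre of T is a multiple of the corresponding factor, so read the factors off the fibres through the nonzero entry T[0,0,0] = 6.
The mode-1 fibre T[:,0,0] = [6, 0] gives a = [1, 0] (primitive direction); the mode-2 fibre T[0,:,0] = [6, -6] gives b = [1, -1]; then c[k] = T[0,0,k] / (a[0]·b[0]) = [6, -4, 0] / 1 = [6, -4, 0].
Expanding [1, 0] ⊗ [1, -1] ⊗ [6, -4, 0] reproduces all 12 entries of T, so T = [1, 0] ⊗ [1, -1] ⊗ [6, -4, 0] and rank(T) ≤ 1.
These bounds meet, so rank(T) = 1.
Check entry T[1,1,0] = 0: (0)·(-1)·(6) = 0.

rank(T) = 1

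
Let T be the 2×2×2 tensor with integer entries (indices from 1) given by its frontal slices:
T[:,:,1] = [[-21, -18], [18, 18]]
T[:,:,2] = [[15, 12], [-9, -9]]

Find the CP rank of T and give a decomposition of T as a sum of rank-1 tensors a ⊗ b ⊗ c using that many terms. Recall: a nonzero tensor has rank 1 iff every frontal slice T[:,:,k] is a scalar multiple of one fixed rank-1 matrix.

Lower bound: the mode-2 unfolding of T (rows indexed by j, columns by (i,k) = (1,1), (1,2), (2,1), (2,2)) is [[-21, 15, 18, -9], [-18, 12, 18, -9]].
There the 2×2 minor on rows j ∈ {1, 2}, columns (i,k) ∈ {(1,1), (1,2)} is det [[-21, 15], [-18, 12]] = 18 ≠ 0, so this unfolding has rank ≥ 2; CP rank is at least every unfolding rank, so rank(T) ≥ 2. (Flattening ranks never certify an upper bound on CP rank; for that we must actually write T with 2 rank-1 terms.)
Upper bound — finding two terms. Write S_k = T[:,:,k] for the frontal slices: S₁ = [[-21, -18], [18, 18]], S₂ = [[15, 12], [-9, -9]].
If T = a₁ ⊗ b₁ ⊗ c₁ + a₂ ⊗ b₂ ⊗ c₂ then each S_k = c₁[k]·a₁b₁ᵀ + c₂[k]·a₂b₂ᵀ. S₁ and S₂ are linearly independent, so a₁b₁ᵀ and a₂b₂ᵀ must span the same plane of matrices: they are the rank-1 matrices of the form x·S₁ + y·S₂.
det(x·S₁ + y·S₂) is −54·x² + 81·xy − 27·y² = (-27)·(2·x − y)(x − y), vanishing at (x:y) = (1:2) and (1:1).
M₁ = S₁ + 2·S₂ = [[9, 6], [0, 0]] = 3·[1, 0][3, 2]ᵀ and M₂ = S₁ + S₂ = [[-6, -6], [9, 9]] = (-3)·[2, -3][1, 1]ᵀ, so take a₁ = [1, 0], b₁ = [3, 2], a₂ = [2, -3], b₂ = [1, 1].
Each slice is an integer combination of E₁ = a₁b₁ᵀ and E₂ = a₂b₂ᵀ: S₁ = −3·E₁ − 6·E₂, S₂ = 3·E₁ + 3·E₂; reading off coefficients, c₁ = [-3, 3] and c₂ = [-6, 3].
Hence T = [1, 0] ⊗ [3, 2] ⊗ [-3, 3] + [2, -3] ⊗ [1, 1] ⊗ [-6, 3], so rank(T) ≤ 2.
These bounds meet, so rank(T) = 2.

rank(T) = 2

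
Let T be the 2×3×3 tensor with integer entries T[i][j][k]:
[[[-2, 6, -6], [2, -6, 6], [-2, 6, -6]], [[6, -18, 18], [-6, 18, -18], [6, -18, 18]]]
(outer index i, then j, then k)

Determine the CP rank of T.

Lower bound: T ≠ 0 (e.g. T[0,0,0] = -2), so rank(T) ≥ 1.
Upper bound: if T = a (x) b (x) c then every fibre of T is a multiple of the corresponding factor, so read the factors off the fibres through the nonzero entry T[0,0,0] = -2.
The mode-1 fibre T[:,0,0] = [-2, 6] gives a = (1, -3) (primitive direction); the mode-2 fibre T[0,:,0] = [-2, 2, -2] gives b = (1, -1, 1); then c[k] = T[0,0,k] / (a[0]·b[0]) = [-2, 6, -6] / 1 = (-2, 6, -6).
Expanding (1, -3) (x) (1, -1, 1) (x) (-2, 6, -6) reproduces all 18 entries of T, so T = (1, -3) (x) (1, -1, 1) (x) (-2, 6, -6) and rank(T) ≤ 1.
These bounds meet, so rank(T) = 1.
Check entry T[1,1,2] = -18: (-3)·(-1)·(-6) = -18.

1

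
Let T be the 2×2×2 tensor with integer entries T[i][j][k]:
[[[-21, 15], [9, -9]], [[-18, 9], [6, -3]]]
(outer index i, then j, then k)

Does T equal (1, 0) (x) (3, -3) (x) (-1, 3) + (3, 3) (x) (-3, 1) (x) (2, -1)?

Reconstruct entry (0,0,1) from the claimed factors: Σₗ aₗ[0]bₗ[0]cₗ[1] = (1)·(3)·(3) + (3)·(-3)·(-1) = 18, but T[0,0,1] = 15. The claim is false.

No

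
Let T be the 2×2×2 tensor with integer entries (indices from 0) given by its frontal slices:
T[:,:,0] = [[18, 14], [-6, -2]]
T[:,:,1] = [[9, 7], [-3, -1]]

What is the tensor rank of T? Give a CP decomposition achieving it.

rank(T) = 2

Lower bound: the mode-2 unfolding of T (rows indexed by j, columns by (i,k) = (0,0), (0,1), (1,0), (1,1)) is [[18, 9, -6, -3], [14, 7, -2, -1]].
There the 2×2 minor on rows j ∈ {0, 1}, columns (i,k) ∈ {(0,0), (1,0)} is det [[18, -6], [14, -2]] = 48 ≠ 0, so this unfolding has rank ≥ 2; CP rank is at least every unfolding rank, so rank(T) ≥ 2. (This is only a lower bound: in general the CP rank may exceed every unfolding rank, so we still need to exhibit 2 rank-1 terms summing to T.)
Upper bound — finding two terms. Every mode-3 slice of T is a multiple of one matrix: T[:,:,k] = c[k]·M with c = [2, 1] and M = [[9, 7], [-3, -1]] (rows indexed by i, columns by j). So it suffices to write M as a sum of two rank-1 matrices.
Splitting M by its rows (i = 0, 1), M = [1, 0][9, 7]ᵀ + [0, 1][-3, -1]ᵀ.
Hence T = [1, 0] (x) [9, 7] (x) [2, 1] + [0, 1] (x) [-3, -1] (x) [2, 1], so rank(T) ≤ 2.
These bounds meet, so rank(T) = 2.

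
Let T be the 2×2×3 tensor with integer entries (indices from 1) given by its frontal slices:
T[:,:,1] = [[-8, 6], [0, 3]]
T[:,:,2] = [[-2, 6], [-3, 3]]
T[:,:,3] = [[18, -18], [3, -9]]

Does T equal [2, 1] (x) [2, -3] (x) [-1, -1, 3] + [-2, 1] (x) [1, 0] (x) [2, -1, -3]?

Reconstruct entrywise from the claimed factors. For example, T[2,1,2] = -3 and Σₗ aₗ[2]bₗ[1]cₗ[2] = (1)·(2)·(-1) + (1)·(1)·(-1) = -3; checking all 12 entries, every one matches. The claim holds.

Yes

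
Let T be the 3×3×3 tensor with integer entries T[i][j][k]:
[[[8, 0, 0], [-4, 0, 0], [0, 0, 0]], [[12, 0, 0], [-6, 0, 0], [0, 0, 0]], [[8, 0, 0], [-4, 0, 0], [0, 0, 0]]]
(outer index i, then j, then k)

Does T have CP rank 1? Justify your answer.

Yes

If T = a ⊗ b ⊗ c then every fibre of T is a multiple of the corresponding factor, so read the factors off the fibres through the nonzero entry T[0,0,0] = 8.
The mode-1 fibre T[:,0,0] = [8, 12, 8] gives a = [2, 3, 2] (primitive direction); the mode-2 fibre T[0,:,0] = [8, -4, 0] gives b = [2, -1, 0]; then c[k] = T[0,0,k] / (a[0]·b[0]) = [8, 0, 0] / 4 = [2, 0, 0].
Expanding [2, 3, 2] ⊗ [2, -1, 0] ⊗ [2, 0, 0] reproduces all 27 entries of T, so T = [2, 3, 2] ⊗ [2, -1, 0] ⊗ [2, 0, 0] and rank(T) ≤ 1.
Equivalently every frontal slice T[:,:,k] is c[k] times the rank-1 matrix [2, 3, 2] ⊗ [2, -1, 0]. So T has rank 1 (it is nonzero).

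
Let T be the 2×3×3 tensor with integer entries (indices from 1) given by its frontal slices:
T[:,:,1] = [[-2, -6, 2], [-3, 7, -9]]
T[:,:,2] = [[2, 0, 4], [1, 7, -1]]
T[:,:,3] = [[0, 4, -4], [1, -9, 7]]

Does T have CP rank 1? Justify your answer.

No

The mode-2 unfolding of T (rows indexed by j, columns by (i,k) = (1,1), (1,2), (1,3), (2,1), (2,2), (2,3)) is [[-2, 2, 0, -3, 1, 1], [-6, 0, 4, 7, 7, -9], [2, 4, -4, -9, -1, 7]].
There the 3×3 minor on rows j ∈ {1, 2, 3}, columns (i,k) ∈ {(1,1), (1,2), (2,1)} is det [[-2, 2, -3], [-6, 0, 7], [2, 4, -9]] = 48 ≠ 0, so this unfolding has rank ≥ 3; CP rank is at least every unfolding rank, so rank(T) ≥ 3.
In particular rank(T) ≥ 3 > 1, so T is not rank-1.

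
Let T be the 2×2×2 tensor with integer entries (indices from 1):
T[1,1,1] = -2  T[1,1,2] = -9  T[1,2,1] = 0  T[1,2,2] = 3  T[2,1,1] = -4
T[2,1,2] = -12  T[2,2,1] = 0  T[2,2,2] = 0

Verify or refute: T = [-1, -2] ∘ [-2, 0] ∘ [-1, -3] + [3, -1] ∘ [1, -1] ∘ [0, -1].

Reconstruct entry (2,1,2) from the claimed factors: Σₗ aₗ[2]bₗ[1]cₗ[2] = (-2)·(-2)·(-3) + (-1)·(1)·(-1) = -11, but T[2,1,2] = -12. The claim is false.

No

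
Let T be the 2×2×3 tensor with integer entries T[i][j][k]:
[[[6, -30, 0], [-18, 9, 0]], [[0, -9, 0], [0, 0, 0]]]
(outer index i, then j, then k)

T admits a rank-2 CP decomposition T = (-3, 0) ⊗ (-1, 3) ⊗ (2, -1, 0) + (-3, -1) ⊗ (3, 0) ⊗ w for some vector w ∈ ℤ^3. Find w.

w = (0, 3, 0)

Subtract the known terms from T to get the rank-1 residual R = (-3, -1) ⊗ (3, 0) ⊗ w, so R[i,j,k] = a[i]·b[j]·w[k]. Pick indices with nonzero a[0]·b[0] = (-3)·(3) = -9. Only the fibre through (0,0,·) is needed: R[0,0,:] = T[0,0,:] − Σₗ aₗ[0]bₗ[0]cₗ = [6, -30, 0] − (-3)·(-1)·(2, -1, 0) = [0, -27, 0]. Then w[k] = R[0,0,k] / -9 for each k, giving w = [0, -27, 0] / -9 = (0, 3, 0).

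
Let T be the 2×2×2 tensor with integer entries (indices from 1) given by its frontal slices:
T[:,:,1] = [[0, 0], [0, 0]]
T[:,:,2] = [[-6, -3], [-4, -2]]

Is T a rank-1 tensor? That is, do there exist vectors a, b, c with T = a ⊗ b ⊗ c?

The mode-1 fibre T[:,1,2] = [-6, -4] gives a = [3, 2] (primitive direction); the mode-2 fibre T[1,:,2] = [-6, -3] gives b = [2, 1]; then c[k] = T[1,1,k] / (a[1]·b[1]) = [0, -6] / 6 = [0, -1].
Expanding [3, 2] ⊗ [2, 1] ⊗ [0, -1] reproduces all 8 entries of T, so T = [3, 2] ⊗ [2, 1] ⊗ [0, -1] and rank(T) ≤ 1.
Equivalently every frontal slice T[:,:,k] is c[k] times the rank-1 matrix [3, 2] ⊗ [2, 1]. So T has rank 1 (it is nonzero).

Yes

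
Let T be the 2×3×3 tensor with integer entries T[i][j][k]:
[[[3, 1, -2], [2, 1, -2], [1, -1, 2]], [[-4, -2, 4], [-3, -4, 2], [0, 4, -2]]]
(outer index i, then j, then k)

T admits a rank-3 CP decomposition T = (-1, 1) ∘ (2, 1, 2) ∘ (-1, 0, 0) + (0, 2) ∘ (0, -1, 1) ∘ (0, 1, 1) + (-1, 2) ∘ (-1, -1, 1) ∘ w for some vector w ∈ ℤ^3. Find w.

w = (1, 1, -2)

Subtract the known terms from T to get the rank-1 residual R = (-1, 2) ∘ (-1, -1, 1) ∘ w, so R[i,j,k] = a[i]·b[j]·w[k]. Pick indices with nonzero a[0]·b[0] = (-1)·(-1) = 1. Only the fibre through (0,0,·) is needed: R[0,0,:] = T[0,0,:] − Σₗ aₗ[0]bₗ[0]cₗ = [3, 1, -2] − (-1)·(2)·(-1, 0, 0) − (0)·(0)·(0, 1, 1) = [1, 1, -2]. Then w[k] = R[0,0,k] / 1 for each k, giving w = [1, 1, -2] / 1 = (1, 1, -2).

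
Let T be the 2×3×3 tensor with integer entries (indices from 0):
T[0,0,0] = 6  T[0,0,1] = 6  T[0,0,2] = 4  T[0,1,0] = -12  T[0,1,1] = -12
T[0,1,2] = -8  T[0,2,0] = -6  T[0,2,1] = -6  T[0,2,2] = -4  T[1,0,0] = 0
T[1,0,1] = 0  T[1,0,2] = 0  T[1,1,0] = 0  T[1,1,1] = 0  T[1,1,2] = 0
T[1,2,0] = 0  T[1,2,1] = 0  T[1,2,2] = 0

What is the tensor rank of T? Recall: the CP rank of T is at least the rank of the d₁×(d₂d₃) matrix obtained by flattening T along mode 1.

1

Lower bound: T ≠ 0 (e.g. T[0,0,0] = 6), so rank(T) ≥ 1.
Upper bound: if T = a ⊗ b ⊗ c then every fibre of T is a multiple of the corresponding factor, so read the factors off the fibres through the nonzero entry T[0,0,0] = 6.
The mode-1 fibre T[:,0,0] = [6, 0] gives a = [1, 0] (primitive direction); the mode-2 fibre T[0,:,0] = [6, -12, -6] gives b = [1, -2, -1]; then c[k] = T[0,0,k] / (a[0]·b[0]) = [6, 6, 4] / 1 = [6, 6, 4].
Expanding [1, 0] ⊗ [1, -2, -1] ⊗ [6, 6, 4] reproduces all 18 entries of T, so T = [1, 0] ⊗ [1, -2, -1] ⊗ [6, 6, 4] and rank(T) ≤ 1.
These bounds meet, so rank(T) = 1.
Check entry T[0,2,2] = -4: (1)·(-1)·(4) = -4.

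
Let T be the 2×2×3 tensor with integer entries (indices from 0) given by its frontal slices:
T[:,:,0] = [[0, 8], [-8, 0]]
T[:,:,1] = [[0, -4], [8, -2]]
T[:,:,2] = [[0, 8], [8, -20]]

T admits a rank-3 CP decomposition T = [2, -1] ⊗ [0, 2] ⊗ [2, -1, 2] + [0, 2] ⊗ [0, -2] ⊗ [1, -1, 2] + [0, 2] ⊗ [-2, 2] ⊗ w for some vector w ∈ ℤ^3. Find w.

w = [2, -2, -2]

Subtract the known terms from T to get the rank-1 residual R = [0, 2] ⊗ [-2, 2] ⊗ w, so R[i,j,k] = a[i]·b[j]·w[k]. Pick indices with nonzero a[1]·b[0] = (2)·(-2) = -4. Only the fibre through (1,0,·) is needed: R[1,0,:] = T[1,0,:] − Σₗ aₗ[1]bₗ[0]cₗ = [-8, 8, 8] − (-1)·(0)·[2, -1, 2] − (2)·(0)·[1, -1, 2] = [-8, 8, 8]. Then w[k] = R[1,0,k] / -4 for each k, giving w = [-8, 8, 8] / -4 = [2, -2, -2].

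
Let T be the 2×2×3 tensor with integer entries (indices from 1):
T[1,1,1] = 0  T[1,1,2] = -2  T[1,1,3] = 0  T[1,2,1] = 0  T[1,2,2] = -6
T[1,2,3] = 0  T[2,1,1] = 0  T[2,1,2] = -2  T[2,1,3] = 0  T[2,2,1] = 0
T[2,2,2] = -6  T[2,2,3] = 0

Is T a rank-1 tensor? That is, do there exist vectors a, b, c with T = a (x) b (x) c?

If T = a (x) b (x) c then every fibre of T is a multiple of the corresponding factor, so read the factors off the fibres through the nonzero entry T[1,1,2] = -2.
The mode-1 fibre T[:,1,2] = [-2, -2] gives a = (1, 1) (primitive direction); the mode-2 fibre T[1,:,2] = [-2, -6] gives b = (1, 3); then c[k] = T[1,1,k] / (a[1]·b[1]) = [0, -2, 0] / 1 = (0, -2, 0).
Expanding (1, 1) (x) (1, 3) (x) (0, -2, 0) reproduces all 12 entries of T, so T = (1, 1) (x) (1, 3) (x) (0, -2, 0) and rank(T) ≤ 1.
Equivalently every frontal slice T[:,:,k] is c[k] times the rank-1 matrix (1, 1) (x) (1, 3). So T has rank 1 (it is nonzero).

Yes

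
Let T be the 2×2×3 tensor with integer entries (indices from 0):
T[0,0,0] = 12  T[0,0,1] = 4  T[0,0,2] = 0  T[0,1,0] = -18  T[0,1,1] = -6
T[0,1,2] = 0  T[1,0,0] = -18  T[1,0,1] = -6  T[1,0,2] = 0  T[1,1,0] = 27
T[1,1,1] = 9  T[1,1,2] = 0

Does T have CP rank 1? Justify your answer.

Yes

The mode-1 fibre T[:,0,0] = [12, -18] gives a = [2, -3] (primitive direction); the mode-2 fibre T[0,:,0] = [12, -18] gives b = [2, -3]; then c[k] = T[0,0,k] / (a[0]·b[0]) = [12, 4, 0] / 4 = [3, 1, 0].
Expanding [2, -3] ⊗ [2, -3] ⊗ [3, 1, 0] reproduces all 12 entries of T, so T = [2, -3] ⊗ [2, -3] ⊗ [3, 1, 0] and rank(T) ≤ 1.
Equivalently every frontal slice T[:,:,k] is c[k] times the rank-1 matrix [2, -3] ⊗ [2, -3]. So T has rank 1 (it is nonzero).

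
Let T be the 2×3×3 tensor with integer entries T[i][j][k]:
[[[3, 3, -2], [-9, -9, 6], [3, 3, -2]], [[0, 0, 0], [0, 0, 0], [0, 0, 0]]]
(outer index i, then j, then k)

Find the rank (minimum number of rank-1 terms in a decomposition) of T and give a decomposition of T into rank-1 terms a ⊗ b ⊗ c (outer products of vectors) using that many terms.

rank(T) = 1

Lower bound: T ≠ 0 (e.g. T[0,0,0] = 3), so rank(T) ≥ 1.
Upper bound: the mode-1 fibre T[:,0,0] = [3, 0] gives a = [1, 0] (primitive direction); the mode-2 fibre T[0,:,0] = [3, -9, 3] gives b = [1, -3, 1]; then c[k] = T[0,0,k] / (a[0]·b[0]) = [3, 3, -2] / 1 = [3, 3, -2].
Expanding [1, 0] ⊗ [1, -3, 1] ⊗ [3, 3, -2] reproduces all 18 entries of T, so T = [1, 0] ⊗ [1, -3, 1] ⊗ [3, 3, -2] and rank(T) ≤ 1.
These bounds meet, so rank(T) = 1.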